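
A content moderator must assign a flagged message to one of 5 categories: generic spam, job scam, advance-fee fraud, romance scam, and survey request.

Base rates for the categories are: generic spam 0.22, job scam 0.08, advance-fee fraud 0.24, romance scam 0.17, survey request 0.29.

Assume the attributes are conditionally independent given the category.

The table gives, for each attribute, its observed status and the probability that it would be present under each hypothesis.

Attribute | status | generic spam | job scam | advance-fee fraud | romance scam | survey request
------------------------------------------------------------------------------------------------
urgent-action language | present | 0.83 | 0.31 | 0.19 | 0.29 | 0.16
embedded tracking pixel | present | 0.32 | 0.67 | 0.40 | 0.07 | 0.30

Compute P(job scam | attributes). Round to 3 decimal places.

For each hypothesis, the unnormalized posterior weight is prior × product of the attribute likelihoods:
  generic spam: 0.22 × 0.83 × 0.32 = 0.058432
  job scam: 0.08 × 0.31 × 0.67 = 0.016616
  advance-fee fraud: 0.24 × 0.19 × 0.40 = 0.01824
  romance scam: 0.17 × 0.29 × 0.07 = 0.003451
  survey request: 0.29 × 0.16 × 0.30 = 0.01392
Normalizing constant Z = 0.058432 + 0.016616 + 0.01824 + 0.003451 + 0.01392 = 0.11066.
P(job scam | evidence) = 0.016616 / 0.11066 ≈ 0.150.

0.150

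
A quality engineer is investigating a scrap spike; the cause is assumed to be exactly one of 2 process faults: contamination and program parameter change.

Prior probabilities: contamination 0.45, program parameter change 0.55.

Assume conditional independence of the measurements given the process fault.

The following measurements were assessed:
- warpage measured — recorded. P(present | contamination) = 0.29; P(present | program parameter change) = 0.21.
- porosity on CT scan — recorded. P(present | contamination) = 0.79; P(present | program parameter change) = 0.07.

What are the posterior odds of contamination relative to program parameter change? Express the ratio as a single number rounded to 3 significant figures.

12.8

Posterior odds equal prior odds times the likelihood ratio; only the two competing hypotheses matter.
  contamination: 0.45 × 0.29 × 0.79 = 0.1031
  program parameter change: 0.55 × 0.21 × 0.07 = 0.008085
Odds(contamination : program parameter change) = 0.1031 / 0.008085 ≈ 12.8.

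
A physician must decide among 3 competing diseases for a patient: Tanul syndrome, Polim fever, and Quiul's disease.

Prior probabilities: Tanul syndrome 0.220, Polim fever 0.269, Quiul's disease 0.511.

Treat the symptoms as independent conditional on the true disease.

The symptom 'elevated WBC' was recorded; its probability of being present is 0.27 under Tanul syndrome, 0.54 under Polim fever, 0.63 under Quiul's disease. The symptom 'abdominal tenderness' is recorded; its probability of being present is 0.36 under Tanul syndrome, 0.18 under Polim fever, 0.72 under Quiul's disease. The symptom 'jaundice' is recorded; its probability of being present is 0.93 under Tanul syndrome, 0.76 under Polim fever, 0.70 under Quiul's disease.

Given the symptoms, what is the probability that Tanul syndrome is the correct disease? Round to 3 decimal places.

0.098

Multiply each prior by the joint likelihood of the symptom pattern:
  Tanul syndrome: 0.220 × 0.27 × 0.36 × 0.93 = 0.019887
  Polim fever: 0.269 × 0.54 × 0.18 × 0.76 = 0.019872
  Quiul's disease: 0.511 × 0.63 × 0.72 × 0.70 = 0.16225
The unnormalized weights sum to 0.20201.
P(Tanul syndrome | evidence) = 0.019887 / 0.20201 ≈ 0.098.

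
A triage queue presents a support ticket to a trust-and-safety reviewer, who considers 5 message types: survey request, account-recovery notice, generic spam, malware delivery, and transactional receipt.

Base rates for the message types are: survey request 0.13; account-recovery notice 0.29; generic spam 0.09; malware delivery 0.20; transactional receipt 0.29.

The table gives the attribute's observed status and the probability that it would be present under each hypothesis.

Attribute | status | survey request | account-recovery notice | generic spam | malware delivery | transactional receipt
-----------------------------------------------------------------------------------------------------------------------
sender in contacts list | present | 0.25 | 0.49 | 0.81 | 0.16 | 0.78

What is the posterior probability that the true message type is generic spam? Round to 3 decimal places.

By Bayes' rule, the unnormalized weight for each hypothesis is prior × likelihood:
  survey request: 0.13 × 0.25 = 0.0325
  account-recovery notice: 0.29 × 0.49 = 0.1421
  generic spam: 0.09 × 0.81 = 0.0729
  malware delivery: 0.20 × 0.16 = 0.032
  transactional receipt: 0.29 × 0.78 = 0.2262
The unnormalized weights sum to 0.5057.
P(generic spam | evidence) = 0.0729 / 0.5057 ≈ 0.144.

0.144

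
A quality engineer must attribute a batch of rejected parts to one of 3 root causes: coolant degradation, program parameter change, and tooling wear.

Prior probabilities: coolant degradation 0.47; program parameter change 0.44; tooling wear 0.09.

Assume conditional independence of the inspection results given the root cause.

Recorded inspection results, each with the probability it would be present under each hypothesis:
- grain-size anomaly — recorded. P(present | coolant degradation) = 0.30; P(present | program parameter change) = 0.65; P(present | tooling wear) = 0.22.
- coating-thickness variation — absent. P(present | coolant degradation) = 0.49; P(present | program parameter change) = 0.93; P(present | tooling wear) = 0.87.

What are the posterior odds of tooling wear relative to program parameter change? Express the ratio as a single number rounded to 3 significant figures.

0.129

Posterior odds equal prior odds times the likelihood ratio; only the two competing hypotheses matter (using 1 − P(present | H) for each absent inspection result).
  tooling wear: 0.09 × 0.22 × (1 − 0.87) = 0.002574
  program parameter change: 0.44 × 0.65 × (1 − 0.93) = 0.02002
Posterior odds = 0.002574 / 0.02002 ≈ 0.129.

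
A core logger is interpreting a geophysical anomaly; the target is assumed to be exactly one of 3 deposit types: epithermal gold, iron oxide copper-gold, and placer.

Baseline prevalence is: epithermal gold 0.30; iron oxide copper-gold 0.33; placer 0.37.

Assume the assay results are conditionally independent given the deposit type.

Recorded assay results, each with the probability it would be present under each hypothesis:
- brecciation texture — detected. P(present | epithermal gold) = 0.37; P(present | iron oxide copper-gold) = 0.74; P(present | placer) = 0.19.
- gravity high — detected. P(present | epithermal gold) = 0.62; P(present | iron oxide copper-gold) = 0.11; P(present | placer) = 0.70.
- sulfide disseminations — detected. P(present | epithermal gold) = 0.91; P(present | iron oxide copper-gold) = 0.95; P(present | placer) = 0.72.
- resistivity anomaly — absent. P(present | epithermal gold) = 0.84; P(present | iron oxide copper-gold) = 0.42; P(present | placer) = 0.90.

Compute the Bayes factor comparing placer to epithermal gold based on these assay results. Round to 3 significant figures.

The Bayes factor is the ratio of the joint likelihoods of the assay result pattern under the two hypotheses (using 1 − P(present | H) for each absent assay result).
  placer: 0.19 × 0.70 × 0.72 × (1 − 0.90) = 0.009576
  epithermal gold: 0.37 × 0.62 × 0.91 × (1 − 0.84) = 0.033401
Bayes factor = 0.009576 / 0.033401 ≈ 0.287

0.287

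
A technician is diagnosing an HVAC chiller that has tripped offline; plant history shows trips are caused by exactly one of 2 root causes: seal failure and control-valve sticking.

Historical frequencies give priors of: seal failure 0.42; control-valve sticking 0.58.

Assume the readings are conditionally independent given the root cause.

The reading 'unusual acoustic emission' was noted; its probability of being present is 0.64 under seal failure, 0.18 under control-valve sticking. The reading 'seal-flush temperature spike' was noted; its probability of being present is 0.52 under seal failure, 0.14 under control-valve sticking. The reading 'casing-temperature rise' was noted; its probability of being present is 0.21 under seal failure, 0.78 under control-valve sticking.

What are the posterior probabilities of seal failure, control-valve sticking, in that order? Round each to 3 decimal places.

0.720, 0.280

By Bayes' rule with conditional independence, the unnormalized weight for each hypothesis is prior × ∏ likelihoods:
  seal failure: 0.42 × 0.64 × 0.52 × 0.21 = 0.029353
  control-valve sticking: 0.58 × 0.18 × 0.14 × 0.78 = 0.0114
Marginal likelihood of the evidence = 0.040753.
P(seal failure | evidence) = 0.029353 / 0.040753 ≈ 0.720
P(control-valve sticking | evidence) = 0.0114 / 0.040753 ≈ 0.280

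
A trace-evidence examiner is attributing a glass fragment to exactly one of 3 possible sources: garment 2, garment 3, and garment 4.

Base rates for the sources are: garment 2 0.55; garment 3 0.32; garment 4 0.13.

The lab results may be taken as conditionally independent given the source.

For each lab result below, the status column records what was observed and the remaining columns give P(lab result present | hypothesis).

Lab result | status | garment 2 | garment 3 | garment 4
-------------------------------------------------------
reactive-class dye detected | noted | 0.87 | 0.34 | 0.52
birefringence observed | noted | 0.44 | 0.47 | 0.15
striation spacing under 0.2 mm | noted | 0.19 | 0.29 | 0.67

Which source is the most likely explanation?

For each hypothesis, the unnormalized posterior weight is prior × product of the lab result likelihoods:
  garment 2: 0.55 × 0.87 × 0.44 × 0.19 = 0.040003
  garment 3: 0.32 × 0.34 × 0.47 × 0.29 = 0.014829
  garment 4: 0.13 × 0.52 × 0.15 × 0.67 = 0.0067938
Marginal likelihood of the evidence = 0.061626.
P(garment 2 | evidence) ≈ 0.040003 / 0.061626 ≈ 0.649
P(garment 3 | evidence) ≈ 0.014829 / 0.061626 ≈ 0.241
P(garment 4 | evidence) ≈ 0.0067938 / 0.061626 ≈ 0.110
The largest is 0.649, so garment 2 is most probable.

garment 2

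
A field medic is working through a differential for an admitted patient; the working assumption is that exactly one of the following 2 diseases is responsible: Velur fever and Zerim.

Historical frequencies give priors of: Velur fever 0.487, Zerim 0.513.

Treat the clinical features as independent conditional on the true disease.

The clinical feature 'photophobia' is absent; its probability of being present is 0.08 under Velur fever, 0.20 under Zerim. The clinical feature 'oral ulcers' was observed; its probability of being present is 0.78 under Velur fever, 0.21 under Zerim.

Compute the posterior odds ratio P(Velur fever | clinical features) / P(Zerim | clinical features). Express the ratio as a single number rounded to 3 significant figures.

4.05

The normalizing constant cancels in an odds ratio, so compute prior × likelihood for the two hypotheses only (using 1 − P(present | H) for each absent clinical feature):
  Velur fever: 0.487 × (1 − 0.08) × 0.78 = 0.34947
  Zerim: 0.513 × (1 − 0.20) × 0.21 = 0.086184
Posterior odds = 0.34947 / 0.086184 ≈ 4.05.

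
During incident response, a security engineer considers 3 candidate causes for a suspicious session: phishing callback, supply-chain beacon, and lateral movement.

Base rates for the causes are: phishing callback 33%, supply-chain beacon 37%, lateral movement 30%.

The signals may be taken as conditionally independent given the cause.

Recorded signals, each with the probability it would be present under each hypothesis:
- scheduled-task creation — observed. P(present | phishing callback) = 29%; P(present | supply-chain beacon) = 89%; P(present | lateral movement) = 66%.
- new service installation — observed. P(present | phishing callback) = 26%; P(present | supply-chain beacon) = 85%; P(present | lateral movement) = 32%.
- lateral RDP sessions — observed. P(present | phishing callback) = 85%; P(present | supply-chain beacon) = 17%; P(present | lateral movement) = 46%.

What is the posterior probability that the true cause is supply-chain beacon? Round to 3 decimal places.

Multiply each prior by the joint likelihood of the signal pattern:
  phishing callback: 0.33 × 0.29 × 0.26 × 0.85 = 0.02115
  supply-chain beacon: 0.37 × 0.89 × 0.85 × 0.17 = 0.047584
  lateral movement: 0.30 × 0.66 × 0.32 × 0.46 = 0.029146
Normalizing constant Z = 0.02115 + 0.047584 + 0.029146 = 0.097879.
P(supply-chain beacon | evidence) = 0.047584 / 0.097879 ≈ 0.486.

0.486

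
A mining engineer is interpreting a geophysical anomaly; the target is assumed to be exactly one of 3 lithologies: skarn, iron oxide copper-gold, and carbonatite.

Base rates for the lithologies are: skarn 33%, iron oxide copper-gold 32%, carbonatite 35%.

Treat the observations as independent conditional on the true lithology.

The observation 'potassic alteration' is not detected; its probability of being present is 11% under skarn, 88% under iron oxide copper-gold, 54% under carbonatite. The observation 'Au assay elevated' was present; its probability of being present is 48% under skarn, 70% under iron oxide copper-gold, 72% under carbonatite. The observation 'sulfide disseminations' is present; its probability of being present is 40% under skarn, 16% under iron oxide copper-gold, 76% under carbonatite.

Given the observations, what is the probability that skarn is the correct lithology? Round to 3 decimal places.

0.379

For each hypothesis, the unnormalized posterior weight is prior × product of the observation likelihoods (using 1 − P(present | H) for each absent observation):
  skarn: 0.33 × (1 − 0.11) × 0.48 × 0.40 = 0.05639
  iron oxide copper-gold: 0.32 × (1 − 0.88) × 0.70 × 0.16 = 0.0043008
  carbonatite: 0.35 × (1 − 0.54) × 0.72 × 0.76 = 0.088099
The unnormalized weights sum to 0.14879.
P(skarn | evidence) = 0.05639 / 0.14879 ≈ 0.379.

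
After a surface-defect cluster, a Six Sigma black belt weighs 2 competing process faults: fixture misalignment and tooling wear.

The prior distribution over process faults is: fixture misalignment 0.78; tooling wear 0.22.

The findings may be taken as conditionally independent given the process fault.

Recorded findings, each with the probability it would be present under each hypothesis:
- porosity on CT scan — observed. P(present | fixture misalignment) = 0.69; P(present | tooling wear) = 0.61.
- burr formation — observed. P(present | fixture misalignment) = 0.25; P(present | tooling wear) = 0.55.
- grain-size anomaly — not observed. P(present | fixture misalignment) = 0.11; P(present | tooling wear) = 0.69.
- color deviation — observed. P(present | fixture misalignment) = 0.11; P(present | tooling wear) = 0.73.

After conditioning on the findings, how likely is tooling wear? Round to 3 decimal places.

0.559

Multiply each prior by the joint likelihood of the evidence pattern (using 1 − P(present | H) for each absent finding):
  fixture misalignment: 0.78 × 0.69 × 0.25 × (1 − 0.11) × 0.11 = 0.013172
  tooling wear: 0.22 × 0.61 × 0.55 × (1 − 0.69) × 0.73 = 0.016703
Normalizing constant Z = 0.013172 + 0.016703 = 0.029876.
P(tooling wear | evidence) = 0.016703 / 0.029876 ≈ 0.559.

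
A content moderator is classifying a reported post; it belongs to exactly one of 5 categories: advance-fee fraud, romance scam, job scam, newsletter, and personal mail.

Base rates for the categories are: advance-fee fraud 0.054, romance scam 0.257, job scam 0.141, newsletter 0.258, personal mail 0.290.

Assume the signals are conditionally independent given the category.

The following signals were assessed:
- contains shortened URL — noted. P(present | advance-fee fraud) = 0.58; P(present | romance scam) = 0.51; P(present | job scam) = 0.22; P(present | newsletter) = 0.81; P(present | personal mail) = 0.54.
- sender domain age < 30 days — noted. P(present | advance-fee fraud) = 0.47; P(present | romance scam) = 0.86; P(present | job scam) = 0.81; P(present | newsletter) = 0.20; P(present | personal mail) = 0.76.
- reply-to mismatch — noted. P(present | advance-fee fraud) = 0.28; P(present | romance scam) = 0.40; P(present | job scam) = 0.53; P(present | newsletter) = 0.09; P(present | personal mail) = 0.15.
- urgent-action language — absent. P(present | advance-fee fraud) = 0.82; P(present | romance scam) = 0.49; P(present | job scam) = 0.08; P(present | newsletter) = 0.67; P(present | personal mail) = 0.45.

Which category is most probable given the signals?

romance scam

By Bayes' rule with conditional independence, the unnormalized weight for each hypothesis is prior × ∏ likelihoods (using 1 − P(present | H) for each absent signal):
  advance-fee fraud: 0.054 × 0.58 × 0.47 × 0.28 × (1 − 0.82) = 0.00074191
  romance scam: 0.257 × 0.51 × 0.86 × 0.40 × (1 − 0.49) = 0.022995
  job scam: 0.141 × 0.22 × 0.81 × 0.53 × (1 − 0.08) = 0.012252
  newsletter: 0.258 × 0.81 × 0.20 × 0.09 × (1 − 0.67) = 0.0012413
  personal mail: 0.290 × 0.54 × 0.76 × 0.15 × (1 − 0.45) = 0.0098188
Normalizing constant Z = 0.00074191 + 0.022995 + 0.012252 + 0.0012413 + 0.0098188 = 0.047049.
P(advance-fee fraud | evidence) ≈ 0.00074191 / 0.047049 ≈ 0.016
P(romance scam | evidence) ≈ 0.022995 / 0.047049 ≈ 0.489
P(job scam | evidence) ≈ 0.012252 / 0.047049 ≈ 0.260
P(newsletter | evidence) ≈ 0.0012413 / 0.047049 ≈ 0.026
P(personal mail | evidence) ≈ 0.0098188 / 0.047049 ≈ 0.209
The largest is 0.489, so romance scam is most probable.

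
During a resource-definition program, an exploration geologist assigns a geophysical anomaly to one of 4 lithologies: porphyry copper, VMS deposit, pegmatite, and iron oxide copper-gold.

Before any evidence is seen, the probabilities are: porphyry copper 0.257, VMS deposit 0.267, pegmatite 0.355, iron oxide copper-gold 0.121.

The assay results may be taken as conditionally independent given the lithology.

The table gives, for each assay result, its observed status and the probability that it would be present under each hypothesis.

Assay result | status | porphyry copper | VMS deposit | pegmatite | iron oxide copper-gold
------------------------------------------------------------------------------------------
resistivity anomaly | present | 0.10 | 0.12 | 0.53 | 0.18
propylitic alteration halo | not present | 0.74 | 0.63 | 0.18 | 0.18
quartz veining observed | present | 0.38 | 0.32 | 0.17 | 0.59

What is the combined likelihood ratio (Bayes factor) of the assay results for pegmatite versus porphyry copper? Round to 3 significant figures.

Joint likelihood of the assay result pattern under each hypothesis (using 1 − P(present | H) for each absent assay result):
  pegmatite: 0.53 × (1 − 0.18) × 0.17 = 0.073882
  porphyry copper: 0.10 × (1 − 0.74) × 0.38 = 0.00988
Bayes factor = 0.073882 / 0.00988 ≈ 7.48

7.48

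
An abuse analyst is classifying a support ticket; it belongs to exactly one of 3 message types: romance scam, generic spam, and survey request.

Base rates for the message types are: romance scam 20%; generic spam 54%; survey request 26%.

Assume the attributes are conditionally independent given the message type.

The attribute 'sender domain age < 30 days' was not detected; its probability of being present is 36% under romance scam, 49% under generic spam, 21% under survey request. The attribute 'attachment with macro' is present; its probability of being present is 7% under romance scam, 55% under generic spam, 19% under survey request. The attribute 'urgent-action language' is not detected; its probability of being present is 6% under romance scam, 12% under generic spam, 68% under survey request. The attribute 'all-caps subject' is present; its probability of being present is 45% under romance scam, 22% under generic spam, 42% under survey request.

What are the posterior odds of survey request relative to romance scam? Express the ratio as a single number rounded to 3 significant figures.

Unnormalized posterior weight (prior times the attribute likelihoods) for each of the two hypotheses (using 1 − P(present | H) for each absent attribute):
  survey request: 0.26 × (1 − 0.21) × 0.19 × (1 − 0.68) × 0.42 = 0.0052451
  romance scam: 0.20 × (1 − 0.36) × 0.07 × (1 − 0.06) × 0.45 = 0.0037901
Odds(survey request : romance scam) = 0.0052451 / 0.0037901 ≈ 1.38.

1.38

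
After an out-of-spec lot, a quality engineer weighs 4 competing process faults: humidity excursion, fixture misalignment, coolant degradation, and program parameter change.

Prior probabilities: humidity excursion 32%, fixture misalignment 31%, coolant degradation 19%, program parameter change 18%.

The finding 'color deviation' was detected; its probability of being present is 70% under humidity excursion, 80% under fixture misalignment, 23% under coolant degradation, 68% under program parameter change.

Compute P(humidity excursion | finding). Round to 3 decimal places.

0.351

By Bayes' rule, the unnormalized weight for each hypothesis is prior × likelihood:
  humidity excursion: 0.32 × 0.70 = 0.224
  fixture misalignment: 0.31 × 0.80 = 0.248
  coolant degradation: 0.19 × 0.23 = 0.0437
  program parameter change: 0.18 × 0.68 = 0.1224
Marginal likelihood of the evidence = 0.6381.
P(humidity excursion | evidence) = 0.224 / 0.6381 ≈ 0.351.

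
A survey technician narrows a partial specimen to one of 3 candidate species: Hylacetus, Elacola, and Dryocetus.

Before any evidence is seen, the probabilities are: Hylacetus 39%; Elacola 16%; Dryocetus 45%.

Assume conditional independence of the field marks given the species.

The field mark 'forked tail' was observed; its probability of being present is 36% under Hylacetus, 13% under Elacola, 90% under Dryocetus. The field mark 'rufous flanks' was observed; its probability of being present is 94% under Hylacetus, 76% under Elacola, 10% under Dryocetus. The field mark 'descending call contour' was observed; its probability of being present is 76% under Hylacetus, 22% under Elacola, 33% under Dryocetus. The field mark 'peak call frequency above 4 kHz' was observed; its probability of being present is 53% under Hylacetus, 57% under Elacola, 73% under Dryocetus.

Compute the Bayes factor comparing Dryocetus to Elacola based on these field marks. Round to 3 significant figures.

Joint likelihood of the field mark pattern under each hypothesis:
  Dryocetus: 0.90 × 0.10 × 0.33 × 0.73 = 0.021681
  Elacola: 0.13 × 0.76 × 0.22 × 0.57 = 0.01239
Bayes factor = 0.021681 / 0.01239 ≈ 1.75

1.75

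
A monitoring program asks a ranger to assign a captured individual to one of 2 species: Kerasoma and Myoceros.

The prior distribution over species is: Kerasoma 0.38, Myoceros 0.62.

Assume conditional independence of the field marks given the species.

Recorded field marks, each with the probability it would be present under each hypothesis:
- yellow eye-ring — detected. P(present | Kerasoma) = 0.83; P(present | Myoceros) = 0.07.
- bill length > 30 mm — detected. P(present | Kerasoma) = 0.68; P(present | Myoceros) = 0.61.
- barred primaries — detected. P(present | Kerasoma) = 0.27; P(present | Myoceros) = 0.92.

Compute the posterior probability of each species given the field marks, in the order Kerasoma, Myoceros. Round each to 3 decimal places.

0.704, 0.296

By Bayes' rule with conditional independence, the unnormalized weight for each hypothesis is prior × ∏ likelihoods:
  Kerasoma: 0.38 × 0.83 × 0.68 × 0.27 = 0.057907
  Myoceros: 0.62 × 0.07 × 0.61 × 0.92 = 0.024356
Normalizing constant Z = 0.057907 + 0.024356 = 0.082264.
P(Kerasoma | evidence) = 0.057907 / 0.082264 ≈ 0.704
P(Myoceros | evidence) = 0.024356 / 0.082264 ≈ 0.296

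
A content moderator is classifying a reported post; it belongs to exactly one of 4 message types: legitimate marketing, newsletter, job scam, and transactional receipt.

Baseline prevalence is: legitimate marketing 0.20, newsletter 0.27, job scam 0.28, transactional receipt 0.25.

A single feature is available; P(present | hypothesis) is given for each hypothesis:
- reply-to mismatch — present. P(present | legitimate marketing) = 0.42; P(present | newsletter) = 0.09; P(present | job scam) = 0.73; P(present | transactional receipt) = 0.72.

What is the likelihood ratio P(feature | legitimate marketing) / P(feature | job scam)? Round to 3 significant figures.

The Bayes factor is the ratio of the two likelihoods.
  legitimate marketing: 0.42
  job scam: 0.73
Bayes factor = 0.42 / 0.73 ≈ 0.575

0.575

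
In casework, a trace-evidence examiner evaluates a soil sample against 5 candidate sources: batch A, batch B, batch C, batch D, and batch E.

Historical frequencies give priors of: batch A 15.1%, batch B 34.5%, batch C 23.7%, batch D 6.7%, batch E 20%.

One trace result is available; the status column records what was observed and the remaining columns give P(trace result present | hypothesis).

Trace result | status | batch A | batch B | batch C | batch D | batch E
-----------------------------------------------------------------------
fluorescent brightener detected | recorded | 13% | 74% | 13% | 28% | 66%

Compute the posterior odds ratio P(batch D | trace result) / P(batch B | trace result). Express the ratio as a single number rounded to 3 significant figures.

Posterior odds equal prior odds times the likelihood ratio; only the two competing hypotheses matter.
  batch D: 0.067 × 0.28 = 0.01876
  batch B: 0.345 × 0.74 = 0.2553
Odds(batch D : batch B) = 0.01876 / 0.2553 ≈ 0.0735.

0.0735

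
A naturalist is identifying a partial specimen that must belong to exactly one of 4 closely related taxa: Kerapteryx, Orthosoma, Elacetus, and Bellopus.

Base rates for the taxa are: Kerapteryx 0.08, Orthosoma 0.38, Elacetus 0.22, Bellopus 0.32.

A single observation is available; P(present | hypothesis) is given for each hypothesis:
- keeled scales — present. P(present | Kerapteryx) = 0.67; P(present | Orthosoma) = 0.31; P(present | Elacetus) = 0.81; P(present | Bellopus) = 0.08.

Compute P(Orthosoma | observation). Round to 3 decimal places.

Multiply each prior by the likelihood of the observation:
  Kerapteryx: 0.08 × 0.67 = 0.0536
  Orthosoma: 0.38 × 0.31 = 0.1178
  Elacetus: 0.22 × 0.81 = 0.1782
  Bellopus: 0.32 × 0.08 = 0.0256
The unnormalized weights sum to 0.3752.
P(Orthosoma | evidence) = 0.1178 / 0.3752 ≈ 0.314.

0.314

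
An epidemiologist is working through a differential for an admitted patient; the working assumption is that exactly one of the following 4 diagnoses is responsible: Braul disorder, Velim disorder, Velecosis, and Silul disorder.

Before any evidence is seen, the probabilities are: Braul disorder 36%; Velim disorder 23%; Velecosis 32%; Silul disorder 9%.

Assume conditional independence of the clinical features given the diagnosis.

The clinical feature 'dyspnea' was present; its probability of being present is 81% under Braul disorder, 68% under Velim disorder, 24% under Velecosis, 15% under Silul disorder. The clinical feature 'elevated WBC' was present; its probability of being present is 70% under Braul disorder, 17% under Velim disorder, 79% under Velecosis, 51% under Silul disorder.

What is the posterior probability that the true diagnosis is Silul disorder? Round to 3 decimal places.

Multiply each prior by the joint likelihood of the clinical feature pattern:
  Braul disorder: 0.36 × 0.81 × 0.70 = 0.20412
  Velim disorder: 0.23 × 0.68 × 0.17 = 0.026588
  Velecosis: 0.32 × 0.24 × 0.79 = 0.060672
  Silul disorder: 0.09 × 0.15 × 0.51 = 0.006885
Marginal likelihood of the evidence = 0.29827.
P(Silul disorder | evidence) = 0.006885 / 0.29827 ≈ 0.023.

0.023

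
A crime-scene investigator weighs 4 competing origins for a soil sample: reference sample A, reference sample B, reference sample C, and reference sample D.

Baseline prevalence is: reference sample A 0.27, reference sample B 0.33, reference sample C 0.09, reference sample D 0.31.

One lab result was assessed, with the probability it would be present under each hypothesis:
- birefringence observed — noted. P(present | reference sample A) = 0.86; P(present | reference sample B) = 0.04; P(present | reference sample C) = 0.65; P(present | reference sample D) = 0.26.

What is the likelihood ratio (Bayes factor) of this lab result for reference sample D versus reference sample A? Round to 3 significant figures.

0.302

The Bayes factor is the ratio of the two likelihoods.
  reference sample D: 0.26
  reference sample A: 0.86
Bayes factor = 0.26 / 0.86 ≈ 0.302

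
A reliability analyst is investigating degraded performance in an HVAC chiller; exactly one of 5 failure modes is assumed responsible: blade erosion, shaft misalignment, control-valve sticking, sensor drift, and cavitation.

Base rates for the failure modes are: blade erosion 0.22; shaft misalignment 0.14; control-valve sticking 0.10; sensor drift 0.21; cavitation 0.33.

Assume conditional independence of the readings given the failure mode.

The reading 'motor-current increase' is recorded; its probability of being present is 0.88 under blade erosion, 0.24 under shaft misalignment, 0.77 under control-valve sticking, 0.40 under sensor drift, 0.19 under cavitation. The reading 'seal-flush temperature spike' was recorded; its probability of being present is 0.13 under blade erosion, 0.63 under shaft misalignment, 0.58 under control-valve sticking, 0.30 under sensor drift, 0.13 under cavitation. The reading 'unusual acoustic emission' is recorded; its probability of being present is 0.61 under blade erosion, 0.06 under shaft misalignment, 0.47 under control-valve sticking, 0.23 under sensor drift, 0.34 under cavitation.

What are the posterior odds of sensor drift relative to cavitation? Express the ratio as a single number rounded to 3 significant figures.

Posterior odds equal prior odds times the likelihood ratio; only the two competing hypotheses matter.
  sensor drift: 0.21 × 0.40 × 0.30 × 0.23 = 0.005796
  cavitation: 0.33 × 0.19 × 0.13 × 0.34 = 0.0027713
Posterior odds = 0.005796 / 0.0027713 ≈ 2.09.

2.09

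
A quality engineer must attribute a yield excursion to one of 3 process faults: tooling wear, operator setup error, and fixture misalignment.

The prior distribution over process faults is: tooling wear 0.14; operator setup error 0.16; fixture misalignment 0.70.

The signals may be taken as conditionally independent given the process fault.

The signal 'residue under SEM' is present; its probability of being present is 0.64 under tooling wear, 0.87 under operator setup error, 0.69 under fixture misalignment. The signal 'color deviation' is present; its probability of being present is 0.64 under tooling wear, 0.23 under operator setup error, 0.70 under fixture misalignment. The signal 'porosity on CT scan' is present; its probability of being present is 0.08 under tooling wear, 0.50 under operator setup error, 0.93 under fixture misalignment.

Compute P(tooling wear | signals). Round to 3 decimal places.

For each hypothesis, the unnormalized posterior weight is prior × product of the signal likelihoods:
  tooling wear: 0.14 × 0.64 × 0.64 × 0.08 = 0.0045875
  operator setup error: 0.16 × 0.87 × 0.23 × 0.50 = 0.016008
  fixture misalignment: 0.70 × 0.69 × 0.70 × 0.93 = 0.31443
Normalizing constant Z = 0.0045875 + 0.016008 + 0.31443 = 0.33503.
P(tooling wear | evidence) = 0.0045875 / 0.33503 ≈ 0.014.

0.014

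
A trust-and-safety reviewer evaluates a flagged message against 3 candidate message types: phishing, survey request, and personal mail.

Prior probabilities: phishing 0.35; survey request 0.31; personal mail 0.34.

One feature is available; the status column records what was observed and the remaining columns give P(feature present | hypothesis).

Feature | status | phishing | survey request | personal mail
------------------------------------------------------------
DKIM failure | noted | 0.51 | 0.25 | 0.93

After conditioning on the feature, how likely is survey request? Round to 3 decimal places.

By Bayes' rule, the unnormalized weight for each hypothesis is prior × likelihood:
  phishing: 0.35 × 0.51 = 0.1785
  survey request: 0.31 × 0.25 = 0.0775
  personal mail: 0.34 × 0.93 = 0.3162
The unnormalized weights sum to 0.5722.
P(survey request | evidence) = 0.0775 / 0.5722 ≈ 0.135.

0.135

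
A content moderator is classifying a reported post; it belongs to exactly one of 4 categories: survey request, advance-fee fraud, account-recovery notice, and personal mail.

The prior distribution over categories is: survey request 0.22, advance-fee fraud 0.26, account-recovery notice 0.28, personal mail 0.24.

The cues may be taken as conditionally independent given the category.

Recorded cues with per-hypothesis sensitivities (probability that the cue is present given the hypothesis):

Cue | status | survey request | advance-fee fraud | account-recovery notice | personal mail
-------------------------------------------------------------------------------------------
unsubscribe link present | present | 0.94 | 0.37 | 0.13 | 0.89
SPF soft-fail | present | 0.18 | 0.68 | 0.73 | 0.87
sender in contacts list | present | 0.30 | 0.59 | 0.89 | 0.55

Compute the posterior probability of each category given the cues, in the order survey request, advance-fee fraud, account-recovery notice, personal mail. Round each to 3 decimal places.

Multiply each prior by the joint likelihood of the cue pattern:
  survey request: 0.22 × 0.94 × 0.18 × 0.30 = 0.011167
  advance-fee fraud: 0.26 × 0.37 × 0.68 × 0.59 = 0.038595
  account-recovery notice: 0.28 × 0.13 × 0.73 × 0.89 = 0.023649
  personal mail: 0.24 × 0.89 × 0.87 × 0.55 = 0.10221
The unnormalized weights sum to 0.17562.
P(survey request | evidence) = 0.011167 / 0.17562 ≈ 0.064
P(advance-fee fraud | evidence) = 0.038595 / 0.17562 ≈ 0.220
P(account-recovery notice | evidence) = 0.023649 / 0.17562 ≈ 0.135
P(personal mail | evidence) = 0.10221 / 0.17562 ≈ 0.582

0.064, 0.220, 0.135, 0.582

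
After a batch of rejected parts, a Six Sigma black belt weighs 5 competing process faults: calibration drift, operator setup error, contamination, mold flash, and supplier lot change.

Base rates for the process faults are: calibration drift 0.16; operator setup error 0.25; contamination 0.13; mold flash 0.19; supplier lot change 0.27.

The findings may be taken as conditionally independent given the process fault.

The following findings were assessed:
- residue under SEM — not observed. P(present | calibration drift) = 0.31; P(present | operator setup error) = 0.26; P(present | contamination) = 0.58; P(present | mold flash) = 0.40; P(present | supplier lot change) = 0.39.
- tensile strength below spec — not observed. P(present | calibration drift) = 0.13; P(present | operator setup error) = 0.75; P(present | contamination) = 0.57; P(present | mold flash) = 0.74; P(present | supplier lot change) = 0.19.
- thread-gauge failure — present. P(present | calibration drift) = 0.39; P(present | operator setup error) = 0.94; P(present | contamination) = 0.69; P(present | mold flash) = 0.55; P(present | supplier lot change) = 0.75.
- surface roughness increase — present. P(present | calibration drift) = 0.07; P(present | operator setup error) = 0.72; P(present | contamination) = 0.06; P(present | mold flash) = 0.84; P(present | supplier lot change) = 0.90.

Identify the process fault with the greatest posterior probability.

By Bayes' rule with conditional independence, the unnormalized weight for each hypothesis is prior × ∏ likelihoods (using 1 − P(present | H) for each absent finding):
  calibration drift: 0.16 × (1 − 0.31) × (1 − 0.13) × 0.39 × 0.07 = 0.0026221
  operator setup error: 0.25 × (1 − 0.26) × (1 − 0.75) × 0.94 × 0.72 = 0.031302
  contamination: 0.13 × (1 − 0.58) × (1 − 0.57) × 0.69 × 0.06 = 0.00097199
  mold flash: 0.19 × (1 − 0.40) × (1 − 0.74) × 0.55 × 0.84 = 0.013694
  supplier lot change: 0.27 × (1 − 0.39) × (1 − 0.19) × 0.75 × 0.90 = 0.09005
The unnormalized weights sum to 0.13864.
P(calibration drift | evidence) ≈ 0.0026221 / 0.13864 ≈ 0.019
P(operator setup error | evidence) ≈ 0.031302 / 0.13864 ≈ 0.226
P(contamination | evidence) ≈ 0.00097199 / 0.13864 ≈ 0.007
P(mold flash | evidence) ≈ 0.013694 / 0.13864 ≈ 0.099
P(supplier lot change | evidence) ≈ 0.09005 / 0.13864 ≈ 0.650
The largest is 0.650, so supplier lot change is most probable.

supplier lot change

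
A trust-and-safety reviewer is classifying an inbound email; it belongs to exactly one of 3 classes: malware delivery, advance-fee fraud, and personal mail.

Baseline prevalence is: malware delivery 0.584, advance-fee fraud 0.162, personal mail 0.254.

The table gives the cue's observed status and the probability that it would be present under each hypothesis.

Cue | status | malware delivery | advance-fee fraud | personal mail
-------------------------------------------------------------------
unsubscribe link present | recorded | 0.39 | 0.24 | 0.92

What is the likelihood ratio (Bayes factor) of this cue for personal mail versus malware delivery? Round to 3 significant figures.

2.36

Likelihood of this cue under each hypothesis:
  personal mail: 0.92
  malware delivery: 0.39
Bayes factor = 0.92 / 0.39 ≈ 2.36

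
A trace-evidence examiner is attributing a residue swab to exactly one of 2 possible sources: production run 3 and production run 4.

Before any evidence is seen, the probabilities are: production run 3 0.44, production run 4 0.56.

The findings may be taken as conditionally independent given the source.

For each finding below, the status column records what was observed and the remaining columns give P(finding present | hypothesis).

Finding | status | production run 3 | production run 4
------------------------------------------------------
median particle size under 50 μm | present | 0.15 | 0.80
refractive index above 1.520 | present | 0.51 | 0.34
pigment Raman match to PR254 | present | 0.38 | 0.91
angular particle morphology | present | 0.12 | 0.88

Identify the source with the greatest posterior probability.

By Bayes' rule with conditional independence, the unnormalized weight for each hypothesis is prior × ∏ likelihoods:
  production run 3: 0.44 × 0.15 × 0.51 × 0.38 × 0.12 = 0.0015349
  production run 4: 0.56 × 0.80 × 0.34 × 0.91 × 0.88 = 0.12198
Normalizing constant Z = 0.0015349 + 0.12198 = 0.12351.
P(production run 3 | evidence) ≈ 0.0015349 / 0.12351 ≈ 0.012
P(production run 4 | evidence) ≈ 0.12198 / 0.12351 ≈ 0.988
The largest is 0.988, so production run 4 is most probable.

production run 4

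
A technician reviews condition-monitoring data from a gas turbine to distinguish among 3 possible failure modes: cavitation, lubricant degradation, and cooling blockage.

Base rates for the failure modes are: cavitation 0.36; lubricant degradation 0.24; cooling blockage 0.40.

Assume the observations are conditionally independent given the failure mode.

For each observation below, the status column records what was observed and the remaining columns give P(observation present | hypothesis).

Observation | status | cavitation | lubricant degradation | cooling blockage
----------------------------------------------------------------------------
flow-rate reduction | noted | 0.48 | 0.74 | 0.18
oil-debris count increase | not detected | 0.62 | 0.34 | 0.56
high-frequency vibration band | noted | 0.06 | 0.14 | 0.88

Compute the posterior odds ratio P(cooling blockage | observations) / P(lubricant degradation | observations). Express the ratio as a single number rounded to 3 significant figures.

Posterior odds equal prior odds times the likelihood ratio; only the two competing hypotheses matter (using 1 − P(present | H) for each absent observation).
  cooling blockage: 0.40 × 0.18 × (1 − 0.56) × 0.88 = 0.027878
  lubricant degradation: 0.24 × 0.74 × (1 − 0.34) × 0.14 = 0.01641
Odds(cooling blockage : lubricant degradation) = 0.027878 / 0.01641 ≈ 1.70.

1.70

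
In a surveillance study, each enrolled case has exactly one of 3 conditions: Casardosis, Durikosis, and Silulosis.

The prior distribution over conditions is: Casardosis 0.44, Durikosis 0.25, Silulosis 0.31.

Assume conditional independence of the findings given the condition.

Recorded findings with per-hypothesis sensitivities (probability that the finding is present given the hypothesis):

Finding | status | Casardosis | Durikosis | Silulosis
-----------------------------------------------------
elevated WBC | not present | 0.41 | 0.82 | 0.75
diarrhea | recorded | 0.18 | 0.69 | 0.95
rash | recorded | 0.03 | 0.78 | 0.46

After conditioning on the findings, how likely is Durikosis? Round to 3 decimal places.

0.407

By Bayes' rule with conditional independence, the unnormalized weight for each hypothesis is prior × ∏ likelihoods (using 1 − P(present | H) for each absent finding):
  Casardosis: 0.44 × (1 − 0.41) × 0.18 × 0.03 = 0.0014018
  Durikosis: 0.25 × (1 − 0.82) × 0.69 × 0.78 = 0.024219
  Silulosis: 0.31 × (1 − 0.75) × 0.95 × 0.46 = 0.033868
Normalizing constant Z = 0.0014018 + 0.024219 + 0.033868 = 0.059488.
P(Durikosis | evidence) = 0.024219 / 0.059488 ≈ 0.407.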